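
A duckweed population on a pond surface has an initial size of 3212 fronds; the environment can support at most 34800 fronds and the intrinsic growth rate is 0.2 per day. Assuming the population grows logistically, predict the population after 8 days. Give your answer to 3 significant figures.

A = (K − N₀)/N₀ = (34800 − 3212)/3212 = 9.8344.
N(t) = K/(1 + A·e^(−rt)) = 34800/(1 + 9.8344×e^(−0.2×8)).
e^(−1.6) = 0.2019; denominator = 1 + 9.8344×0.2019 = 2.9855.
N = 34800/2.9855 = 11656.2.

11700 fronds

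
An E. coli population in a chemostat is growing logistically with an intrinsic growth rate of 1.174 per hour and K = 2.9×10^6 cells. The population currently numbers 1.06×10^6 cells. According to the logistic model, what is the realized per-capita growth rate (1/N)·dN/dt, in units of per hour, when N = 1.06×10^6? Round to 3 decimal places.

(1/N)·dN/dt = r(1 − N/K) = 1.174 × (1 − 1.06×10^6/2.9×10^6).
= 1.174 × 0.63448 = 0.74488.

0.745 per hour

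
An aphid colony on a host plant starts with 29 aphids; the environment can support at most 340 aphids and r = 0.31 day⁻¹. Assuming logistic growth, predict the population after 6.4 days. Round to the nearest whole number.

137 aphids

A = (K − N₀)/N₀ = (340 − 29)/29 = 10.724.
N(t) = K/(1 + A·e^(−rt)) = 340/(1 + 10.724×e^(−0.31×6.4)).
e^(−1.984) = 0.13752; denominator = 1 + 10.724×0.13752 = 2.4748.
N = 340/2.4748 = 137.387.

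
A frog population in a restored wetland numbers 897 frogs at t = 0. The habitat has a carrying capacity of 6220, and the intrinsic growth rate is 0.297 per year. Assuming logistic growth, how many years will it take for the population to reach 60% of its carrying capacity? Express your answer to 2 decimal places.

A = (K − N₀)/N₀ = (6220 − 897)/897 = 5.9342.
Solve 6220/(1 + 5.9342·e^(−0.297t)) = 3732: 1 + 5.9342·e^(−0.297t) = 1.6667, so e^(−0.297t) = 0.112343.
−0.297·t = ln(0.112343) = -2.1862, so t = 2.1862/0.297 = 7.3609.

7.36 years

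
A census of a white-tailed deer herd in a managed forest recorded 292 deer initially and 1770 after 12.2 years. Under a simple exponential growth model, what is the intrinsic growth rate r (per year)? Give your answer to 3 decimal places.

0.148 per year

From N(t) = N₀·e^(rt): e^(r·12.2) = 1770/292 = 6.0616.
r·12.2 = ln(6.0616) = 1.802, so r = 1.802/12.2 = 0.1477.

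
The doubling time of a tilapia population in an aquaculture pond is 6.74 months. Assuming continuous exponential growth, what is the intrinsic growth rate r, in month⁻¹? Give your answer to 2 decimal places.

r = ln(2)/t_d = 0.6931/6.74 = 0.10284.

0.10 per month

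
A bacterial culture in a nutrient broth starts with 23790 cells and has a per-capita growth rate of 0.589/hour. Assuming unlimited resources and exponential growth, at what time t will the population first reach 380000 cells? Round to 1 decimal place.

Set N₀·e^(rt) = 380000: e^(0.589·t) = 380000/23790 = 15.973.
0.589·t = ln(15.973) = 2.7709, so t = 2.7709/0.589 = 4.7044.

4.7 hours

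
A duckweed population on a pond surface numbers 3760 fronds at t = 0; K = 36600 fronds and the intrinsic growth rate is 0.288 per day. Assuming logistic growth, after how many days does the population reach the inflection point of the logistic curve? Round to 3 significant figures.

7.53 days

Logistic growth is fastest at N = K/2 = 18300.
A = (K − N₀)/N₀ = 8.734. Set K/(1 + A·e^(−rt)) = K/2 → A·e^(−rt) = 1.
e^(−0.288t) = 1/8.734 = 0.114495, so t = ln(8.734)/0.288 = 2.1672/0.288 = 7.5251.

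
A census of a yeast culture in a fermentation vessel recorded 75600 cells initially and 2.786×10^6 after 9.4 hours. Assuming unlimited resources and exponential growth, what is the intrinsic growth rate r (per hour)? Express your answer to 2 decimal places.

0.38 per hour

From N(t) = N₀·e^(rt): e^(r·9.4) = 2.786×10^6/75600 = 36.852.
r·9.4 = ln(36.852) = 3.6069, so r = 3.6069/9.4 = 0.38371.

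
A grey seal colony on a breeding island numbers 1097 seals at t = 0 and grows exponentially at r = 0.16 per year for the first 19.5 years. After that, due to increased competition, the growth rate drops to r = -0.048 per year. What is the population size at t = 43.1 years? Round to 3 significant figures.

8000 seals

Phase 1: N(19.5) = 1097·e^(0.16×19.5) = 1097·e^3.12 = 24843.1.
Phase 2 runs for 43.1 − 19.5 = 23.6 years at r = -0.048.
N(43.1) = 24843.1·e^(-0.048×23.6) = 24843.1·e^-1.133 = 8002.7.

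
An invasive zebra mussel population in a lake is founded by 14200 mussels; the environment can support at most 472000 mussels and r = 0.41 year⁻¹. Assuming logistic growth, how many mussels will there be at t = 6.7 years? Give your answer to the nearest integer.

153887 mussels

A = (K − N₀)/N₀ = (472000 − 14200)/14200 = 32.239.
N(t) = K/(1 + A·e^(−rt)) = 472000/(1 + 32.239×e^(−0.41×6.7)).
e^(−2.747) = 0.06412; denominator = 1 + 32.239×0.06412 = 3.0672.
N = 472000/3.0672 = 153887.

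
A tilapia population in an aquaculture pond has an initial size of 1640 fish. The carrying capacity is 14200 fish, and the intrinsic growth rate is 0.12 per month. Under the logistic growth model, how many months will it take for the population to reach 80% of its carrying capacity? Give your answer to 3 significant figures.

28.5 months

A = (K − N₀)/N₀ = (14200 − 1640)/1640 = 7.6585.
Solve 14200/(1 + 7.6585·e^(−0.12t)) = 11360: 1 + 7.6585·e^(−0.12t) = 1.25, so e^(−0.12t) = 0.0326433.
−0.12·t = ln(0.0326433) = -3.4221, so t = 3.4221/0.12 = 28.518.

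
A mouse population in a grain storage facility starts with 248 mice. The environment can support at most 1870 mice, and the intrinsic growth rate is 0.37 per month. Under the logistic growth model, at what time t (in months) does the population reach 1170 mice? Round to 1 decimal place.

6.5 months

A = (K − N₀)/N₀ = (1870 − 248)/248 = 6.5403.
Solve 1870/(1 + 6.5403·e^(−0.37t)) = 1170: 1 + 6.5403·e^(−0.37t) = 1.5983, so e^(−0.37t) = 0.0914772.
−0.37·t = ln(0.0914772) = -2.3917, so t = 2.3917/0.37 = 6.464.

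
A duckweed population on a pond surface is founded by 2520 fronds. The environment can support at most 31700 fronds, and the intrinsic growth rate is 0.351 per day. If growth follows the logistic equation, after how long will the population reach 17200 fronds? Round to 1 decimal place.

A = (K − N₀)/N₀ = (31700 − 2520)/2520 = 11.579.
Solve 31700/(1 + 11.579·e^(−0.351t)) = 17200: 1 + 11.579·e^(−0.351t) = 1.843, so e^(−0.351t) = 0.0728039.
−0.351·t = ln(0.0728039) = -2.62, so t = 2.62/0.351 = 7.4643.

7.5 days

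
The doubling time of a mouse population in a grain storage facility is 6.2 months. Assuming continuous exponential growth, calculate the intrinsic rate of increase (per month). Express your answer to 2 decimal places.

r = ln(2)/t_d = 0.6931/6.2 = 0.1118.

0.11 per month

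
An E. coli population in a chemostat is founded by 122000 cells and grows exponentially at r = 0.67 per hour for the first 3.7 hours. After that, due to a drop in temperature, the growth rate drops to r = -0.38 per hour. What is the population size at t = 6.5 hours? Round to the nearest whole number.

Phase 1: N(3.7) = 122000·e^(0.67×3.7) = 122000·e^2.479 = 1.455378×10^6.
Phase 2 runs for 6.5 − 3.7 = 2.8 hours at r = -0.38.
N(6.5) = 1.455378×10^6·e^(-0.38×2.8) = 1.455378×10^6·e^-1.064 = 502211.

502211 cells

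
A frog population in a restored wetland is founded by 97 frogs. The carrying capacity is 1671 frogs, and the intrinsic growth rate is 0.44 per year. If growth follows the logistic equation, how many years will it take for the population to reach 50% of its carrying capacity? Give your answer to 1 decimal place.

6.3 years

A = (K − N₀)/N₀ = (1671 − 97)/97 = 16.227.
Solve 1671/(1 + 16.227·e^(−0.44t)) = 835.5: 1 + 16.227·e^(−0.44t) = 2, so e^(−0.44t) = 0.0616264.
−0.44·t = ln(0.0616264) = -2.7867, so t = 2.7867/0.44 = 6.3333.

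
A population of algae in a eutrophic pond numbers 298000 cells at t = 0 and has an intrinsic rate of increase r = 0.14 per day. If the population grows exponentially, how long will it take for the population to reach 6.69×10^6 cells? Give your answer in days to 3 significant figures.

22.2 days

Set N₀·e^(rt) = 6.69×10^6: e^(0.14·t) = 6.69×10^6/298000 = 22.45.
0.14·t = ln(22.45) = 3.1113, so t = 3.1113/0.14 = 22.223.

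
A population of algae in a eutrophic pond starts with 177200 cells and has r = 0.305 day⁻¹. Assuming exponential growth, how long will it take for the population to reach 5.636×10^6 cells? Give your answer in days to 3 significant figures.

Set N₀·e^(rt) = 5.636×10^6: e^(0.305·t) = 5.636×10^6/177200 = 31.806.
0.305·t = ln(31.806) = 3.4597, so t = 3.4597/0.305 = 11.343.

11.3 days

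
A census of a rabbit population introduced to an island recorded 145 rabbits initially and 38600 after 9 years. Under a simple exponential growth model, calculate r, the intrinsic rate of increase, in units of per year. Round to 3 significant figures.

0.620 per year

From N(t) = N₀·e^(rt): e^(r·9) = 38600/145 = 266.21.
r·9 = ln(266.21) = 5.5843, so r = 5.5843/9 = 0.62047.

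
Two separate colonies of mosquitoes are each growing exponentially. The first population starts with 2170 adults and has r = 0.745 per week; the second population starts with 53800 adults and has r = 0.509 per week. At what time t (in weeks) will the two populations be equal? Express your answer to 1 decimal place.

13.6 weeks

Set 2170·e^(0.745t) = 53800·e^(0.509t).
e^((0.745 − 0.509)t) = 53800/2170 → e^(0.236·t) = 24.793.
0.236·t = ln(24.793) = 3.2105, so t = 3.2105/0.236 = 13.604.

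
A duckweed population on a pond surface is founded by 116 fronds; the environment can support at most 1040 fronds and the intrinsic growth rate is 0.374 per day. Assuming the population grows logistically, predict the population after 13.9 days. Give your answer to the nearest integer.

996 fronds

A = (K − N₀)/N₀ = (1040 − 116)/116 = 7.9655.
N(t) = K/(1 + A·e^(−rt)) = 1040/(1 + 7.9655×e^(−0.374×13.9)).
e^(−5.199) = 0.0055243; denominator = 1 + 7.9655×0.0055243 = 1.044.
N = 1040/1.044 = 996.165.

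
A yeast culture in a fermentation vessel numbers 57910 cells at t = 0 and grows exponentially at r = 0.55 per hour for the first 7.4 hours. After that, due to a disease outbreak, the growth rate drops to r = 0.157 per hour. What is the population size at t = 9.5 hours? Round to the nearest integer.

Phase 1: N(7.4) = 57910·e^(0.55×7.4) = 57910·e^4.07 = 3.391034×10^6.
Phase 2 runs for 9.5 − 7.4 = 2.1 hours at r = 0.157.
N(9.5) = 3.391034×10^6·e^(0.157×2.1) = 3.391034×10^6·e^0.3297 = 4.715405×10^6.

4715405 cells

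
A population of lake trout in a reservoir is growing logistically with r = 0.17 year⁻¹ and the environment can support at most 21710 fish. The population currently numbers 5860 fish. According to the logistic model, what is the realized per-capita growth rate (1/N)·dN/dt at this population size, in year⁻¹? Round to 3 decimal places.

0.124 per year

(1/N)·dN/dt = r(1 − N/K) = 0.17 × (1 − 5860/21710).
= 0.17 × 0.73008 = 0.12411.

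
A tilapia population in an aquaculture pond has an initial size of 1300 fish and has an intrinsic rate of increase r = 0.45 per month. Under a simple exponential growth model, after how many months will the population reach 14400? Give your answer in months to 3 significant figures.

Set N₀·e^(rt) = 14400: e^(0.45·t) = 14400/1300 = 11.077.
0.45·t = ln(11.077) = 2.4049, so t = 2.4049/0.45 = 5.3441.

5.34 months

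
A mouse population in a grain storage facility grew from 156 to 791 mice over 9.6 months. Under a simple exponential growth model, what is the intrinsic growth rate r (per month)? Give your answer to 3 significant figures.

From N(t) = N₀·e^(rt): e^(r·9.6) = 791/156 = 5.0705.
r·9.6 = ln(5.0705) = 1.6234, so r = 1.6234/9.6 = 0.16911.

0.169 per month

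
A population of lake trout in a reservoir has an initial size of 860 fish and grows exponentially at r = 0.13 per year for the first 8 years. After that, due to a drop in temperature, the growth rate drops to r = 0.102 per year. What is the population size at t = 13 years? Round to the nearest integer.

Phase 1: N(8) = 860·e^(0.13×8) = 860·e^1.04 = 2433.13.
Phase 2 runs for 13 − 8 = 5 years at r = 0.102.
N(13) = 2433.13·e^(0.102×5) = 2433.13·e^0.51 = 4051.86.

4052 fish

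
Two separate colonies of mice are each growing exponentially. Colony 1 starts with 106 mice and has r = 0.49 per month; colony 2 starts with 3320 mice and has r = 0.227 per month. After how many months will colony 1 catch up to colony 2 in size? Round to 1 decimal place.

13.1 months

Set 106·e^(0.49t) = 3320·e^(0.227t).
e^((0.49 − 0.227)t) = 3320/106 → e^(0.263·t) = 31.321.
0.263·t = ln(31.321) = 3.4443, so t = 3.4443/0.263 = 13.096.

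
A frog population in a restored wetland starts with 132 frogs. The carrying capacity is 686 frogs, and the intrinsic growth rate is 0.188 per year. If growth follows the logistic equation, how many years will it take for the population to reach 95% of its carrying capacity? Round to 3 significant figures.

23.3 years

A = (K − N₀)/N₀ = (686 − 132)/132 = 4.197.
Solve 686/(1 + 4.197·e^(−0.188t)) = 651.7: 1 + 4.197·e^(−0.188t) = 1.0526, so e^(−0.188t) = 0.0125404.
−0.188·t = ln(0.0125404) = -4.3788, so t = 4.3788/0.188 = 23.291.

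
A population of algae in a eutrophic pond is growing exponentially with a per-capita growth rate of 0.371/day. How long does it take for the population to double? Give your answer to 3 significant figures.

Doubling time t_d = ln(2)/r = 0.6931/0.371 = 1.8683.

1.87 days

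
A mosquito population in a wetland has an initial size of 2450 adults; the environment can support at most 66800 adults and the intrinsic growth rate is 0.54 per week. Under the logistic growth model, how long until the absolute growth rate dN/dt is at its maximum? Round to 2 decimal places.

Logistic growth is fastest at N = K/2 = 33400.
A = (K − N₀)/N₀ = 26.265. Set K/(1 + A·e^(−rt)) = K/2 → A·e^(−rt) = 1.
e^(−0.54t) = 1/26.265 = 0.038073, so t = ln(26.265)/0.54 = 3.2682/0.54 = 6.0523.

6.05 weeks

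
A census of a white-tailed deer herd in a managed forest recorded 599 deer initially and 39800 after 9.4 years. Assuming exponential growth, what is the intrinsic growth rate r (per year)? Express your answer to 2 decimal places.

0.45 per year

From N(t) = N₀·e^(rt): e^(r·9.4) = 39800/599 = 66.444.
r·9.4 = ln(66.444) = 4.1964, so r = 4.1964/9.4 = 0.44642.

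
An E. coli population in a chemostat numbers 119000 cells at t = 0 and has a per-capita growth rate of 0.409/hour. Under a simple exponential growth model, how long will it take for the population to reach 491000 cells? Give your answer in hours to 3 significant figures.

Set N₀·e^(rt) = 491000: e^(0.409·t) = 491000/119000 = 4.1261.
0.409·t = ln(4.1261) = 1.4173, so t = 1.4173/0.409 = 3.4653.

3.47 hours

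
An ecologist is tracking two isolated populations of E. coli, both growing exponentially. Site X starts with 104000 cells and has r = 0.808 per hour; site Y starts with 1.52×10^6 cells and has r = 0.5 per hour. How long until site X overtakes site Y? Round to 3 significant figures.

Set 104000·e^(0.808t) = 1.52×10^6·e^(0.5t).
e^((0.808 − 0.5)t) = 1.52×10^6/104000 → e^(0.308·t) = 14.615.
0.308·t = ln(14.615) = 2.6821, so t = 2.6821/0.308 = 8.708.

8.71 hours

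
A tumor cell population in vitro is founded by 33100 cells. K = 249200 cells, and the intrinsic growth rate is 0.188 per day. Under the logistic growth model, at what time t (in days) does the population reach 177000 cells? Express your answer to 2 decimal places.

A = (K − N₀)/N₀ = (249200 − 33100)/33100 = 6.5287.
Solve 249200/(1 + 6.5287·e^(−0.188t)) = 177000: 1 + 6.5287·e^(−0.188t) = 1.4079, so e^(−0.188t) = 0.0624794.
−0.188·t = ln(0.0624794) = -2.7729, so t = 2.7729/0.188 = 14.75.

14.75 days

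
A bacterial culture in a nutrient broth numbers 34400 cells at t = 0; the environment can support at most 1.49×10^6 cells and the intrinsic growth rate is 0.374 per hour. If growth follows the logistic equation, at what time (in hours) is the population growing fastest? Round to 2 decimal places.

10.01 hours

Logistic growth is fastest at N = K/2 = 745000.
A = (K − N₀)/N₀ = 42.314. Set K/(1 + A·e^(−rt)) = K/2 → A·e^(−rt) = 1.
e^(−0.374t) = 1/42.314 = 0.0236329, so t = ln(42.314)/0.374 = 3.7451/0.374 = 10.014.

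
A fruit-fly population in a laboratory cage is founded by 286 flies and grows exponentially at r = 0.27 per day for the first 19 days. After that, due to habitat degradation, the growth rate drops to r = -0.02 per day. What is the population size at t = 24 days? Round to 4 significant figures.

43740 flies

Phase 1: N(19) = 286·e^(0.27×19) = 286·e^5.13 = 48338.9.
Phase 2 runs for 24 − 19 = 5 days at r = -0.02.
N(24) = 48338.9·e^(-0.02×5) = 48338.9·e^-0.1 = 43738.8.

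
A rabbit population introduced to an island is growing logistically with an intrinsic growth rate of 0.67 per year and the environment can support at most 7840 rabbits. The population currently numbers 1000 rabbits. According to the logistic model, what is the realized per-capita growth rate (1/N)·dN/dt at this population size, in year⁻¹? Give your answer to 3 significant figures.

(1/N)·dN/dt = r(1 − N/K) = 0.67 × (1 − 1000/7840).
= 0.67 × 0.87245 = 0.58454.

0.585 per year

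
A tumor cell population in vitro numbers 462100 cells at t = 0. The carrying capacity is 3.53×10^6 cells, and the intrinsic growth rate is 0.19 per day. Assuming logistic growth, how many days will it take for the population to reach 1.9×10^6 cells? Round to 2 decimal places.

A = (K − N₀)/N₀ = (3.53×10^6 − 462100)/462100 = 6.639.
Solve 3.53×10^6/(1 + 6.639·e^(−0.19t)) = 1.9×10^6: 1 + 6.639·e^(−0.19t) = 1.8579, so e^(−0.19t) = 0.12922.
−0.19·t = ln(0.12922) = -2.0462, so t = 2.0462/0.19 = 10.77.

10.77 days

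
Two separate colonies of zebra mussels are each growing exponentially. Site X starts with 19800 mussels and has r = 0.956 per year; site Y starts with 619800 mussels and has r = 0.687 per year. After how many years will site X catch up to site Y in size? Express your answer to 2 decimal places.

Set 19800·e^(0.956t) = 619800·e^(0.687t).
e^((0.956 − 0.687)t) = 619800/19800 → e^(0.269·t) = 31.303.
0.269·t = ln(31.303) = 3.4437, so t = 3.4437/0.269 = 12.802.

12.80 years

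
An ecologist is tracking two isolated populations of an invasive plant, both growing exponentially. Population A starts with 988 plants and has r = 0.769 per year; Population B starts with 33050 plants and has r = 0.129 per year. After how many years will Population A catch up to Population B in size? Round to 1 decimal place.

Set 988·e^(0.769t) = 33050·e^(0.129t).
e^((0.769 − 0.129)t) = 33050/988 → e^(0.64·t) = 33.451.
0.64·t = ln(33.451) = 3.5101, so t = 3.5101/0.64 = 5.4845.

5.5 years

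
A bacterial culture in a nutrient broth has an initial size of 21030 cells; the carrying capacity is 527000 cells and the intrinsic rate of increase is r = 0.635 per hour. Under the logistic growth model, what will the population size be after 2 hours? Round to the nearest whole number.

67942 cells

A = (K − N₀)/N₀ = (527000 − 21030)/21030 = 24.059.
N(t) = K/(1 + A·e^(−rt)) = 527000/(1 + 24.059×e^(−0.635×2)).
e^(−1.27) = 0.28083; denominator = 1 + 24.059×0.28083 = 7.7567.
N = 527000/7.7567 = 67941.7.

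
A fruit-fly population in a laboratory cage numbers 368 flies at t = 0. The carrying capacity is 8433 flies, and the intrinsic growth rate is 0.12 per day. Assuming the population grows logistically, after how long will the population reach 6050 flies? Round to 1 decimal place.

33.5 days

A = (K − N₀)/N₀ = (8433 − 368)/368 = 21.916.
Solve 8433/(1 + 21.916·e^(−0.12t)) = 6050: 1 + 21.916·e^(−0.12t) = 1.3939, so e^(−0.12t) = 0.0179726.
−0.12·t = ln(0.0179726) = -4.0189, so t = 4.0189/0.12 = 33.491.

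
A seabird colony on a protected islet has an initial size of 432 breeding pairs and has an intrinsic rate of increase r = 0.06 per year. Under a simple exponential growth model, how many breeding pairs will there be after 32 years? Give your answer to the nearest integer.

2947 breeding pairs

N(t) = N₀·e^(rt) = 432 × e^(0.06×32) = 432 × e^1.92.
e^1.92 ≈ 6.821, so N ≈ 432 × 6.821 = 2946.65.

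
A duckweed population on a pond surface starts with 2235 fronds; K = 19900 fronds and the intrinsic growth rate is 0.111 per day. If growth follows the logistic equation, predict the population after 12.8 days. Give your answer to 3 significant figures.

6840 fronds

A = (K − N₀)/N₀ = (19900 − 2235)/2235 = 7.9038.
N(t) = K/(1 + A·e^(−rt)) = 19900/(1 + 7.9038×e^(−0.111×12.8)).
e^(−1.421) = 0.24152; denominator = 1 + 7.9038×0.24152 = 2.9089.
N = 19900/2.9089 = 6841.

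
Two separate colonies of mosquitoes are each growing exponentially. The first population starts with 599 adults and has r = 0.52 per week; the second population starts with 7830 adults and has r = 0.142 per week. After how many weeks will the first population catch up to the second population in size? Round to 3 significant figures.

Set 599·e^(0.52t) = 7830·e^(0.142t).
e^((0.52 − 0.142)t) = 7830/599 → e^(0.378·t) = 13.072.
0.378·t = ln(13.072) = 2.5705, so t = 2.5705/0.378 = 6.8001.

6.80 weeks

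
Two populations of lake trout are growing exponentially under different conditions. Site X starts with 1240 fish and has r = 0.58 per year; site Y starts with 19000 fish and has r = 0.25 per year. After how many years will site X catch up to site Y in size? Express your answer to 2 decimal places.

Set 1240·e^(0.58t) = 19000·e^(0.25t).
e^((0.58 − 0.25)t) = 19000/1240 → e^(0.33·t) = 15.323.
0.33·t = ln(15.323) = 2.7293, so t = 2.7293/0.33 = 8.2707.

8.27 years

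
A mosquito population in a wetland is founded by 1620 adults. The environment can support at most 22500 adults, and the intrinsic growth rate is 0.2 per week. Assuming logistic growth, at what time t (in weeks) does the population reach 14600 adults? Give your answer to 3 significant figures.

A = (K − N₀)/N₀ = (22500 − 1620)/1620 = 12.889.
Solve 22500/(1 + 12.889·e^(−0.2t)) = 14600: 1 + 12.889·e^(−0.2t) = 1.5411, so e^(−0.2t) = 0.0419816.
−0.2·t = ln(0.0419816) = -3.1705, so t = 3.1705/0.2 = 15.853.

15.9 weeks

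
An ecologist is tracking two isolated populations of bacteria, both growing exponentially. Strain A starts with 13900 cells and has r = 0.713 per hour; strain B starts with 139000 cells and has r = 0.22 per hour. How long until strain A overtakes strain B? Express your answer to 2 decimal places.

4.67 hours

Set 13900·e^(0.713t) = 139000·e^(0.22t).
e^((0.713 − 0.22)t) = 139000/13900 → e^(0.493·t) = 10.
0.493·t = ln(10) = 2.3026, so t = 2.3026/0.493 = 4.6706.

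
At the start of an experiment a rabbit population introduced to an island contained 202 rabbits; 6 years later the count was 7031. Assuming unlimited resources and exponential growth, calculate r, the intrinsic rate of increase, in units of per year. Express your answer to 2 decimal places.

From N(t) = N₀·e^(rt): e^(r·6) = 7031/202 = 34.807.
r·6 = ln(34.807) = 3.5498, so r = 3.5498/6 = 0.59164.

0.59 per year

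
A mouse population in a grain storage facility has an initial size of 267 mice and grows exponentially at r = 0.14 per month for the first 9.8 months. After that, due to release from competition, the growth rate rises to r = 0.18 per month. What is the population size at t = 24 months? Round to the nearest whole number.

13565 mice

Phase 1: N(9.8) = 267·e^(0.14×9.8) = 267·e^1.372 = 1052.84.
Phase 2 runs for 24 − 9.8 = 14.2 months at r = 0.18.
N(24) = 1052.84·e^(0.18×14.2) = 1052.84·e^2.556 = 13565.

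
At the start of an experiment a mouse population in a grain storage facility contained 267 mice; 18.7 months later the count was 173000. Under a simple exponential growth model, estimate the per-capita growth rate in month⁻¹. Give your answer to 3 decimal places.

From N(t) = N₀·e^(rt): e^(r·18.7) = 173000/267 = 647.94.
r·18.7 = ln(647.94) = 6.4738, so r = 6.4738/18.7 = 0.34619.

0.346 per month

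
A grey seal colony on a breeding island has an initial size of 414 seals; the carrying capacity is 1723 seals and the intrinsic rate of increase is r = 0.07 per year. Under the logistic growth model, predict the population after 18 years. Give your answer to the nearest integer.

908 seals

A = (K − N₀)/N₀ = (1723 − 414)/414 = 3.1618.
N(t) = K/(1 + A·e^(−rt)) = 1723/(1 + 3.1618×e^(−0.07×18)).
e^(−1.26) = 0.28365; denominator = 1 + 3.1618×0.28365 = 1.8969.
N = 1723/1.8969 = 908.34.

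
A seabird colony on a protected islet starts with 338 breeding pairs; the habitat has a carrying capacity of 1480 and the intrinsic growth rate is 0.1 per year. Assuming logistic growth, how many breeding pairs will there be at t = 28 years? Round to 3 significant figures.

A = (K − N₀)/N₀ = (1480 − 338)/338 = 3.3787.
N(t) = K/(1 + A·e^(−rt)) = 1480/(1 + 3.3787×e^(−0.1×28)).
e^(−2.8) = 0.06081; denominator = 1 + 3.3787×0.06081 = 1.2055.
N = 1480/1.2055 = 1227.75.

1230 breeding pairs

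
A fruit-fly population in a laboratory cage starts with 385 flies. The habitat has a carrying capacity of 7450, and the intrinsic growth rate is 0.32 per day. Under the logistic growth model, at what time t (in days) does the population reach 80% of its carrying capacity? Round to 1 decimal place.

A = (K − N₀)/N₀ = (7450 − 385)/385 = 18.351.
Solve 7450/(1 + 18.351·e^(−0.32t)) = 5960: 1 + 18.351·e^(−0.32t) = 1.25, so e^(−0.32t) = 0.0136235.
−0.32·t = ln(0.0136235) = -4.296, so t = 4.296/0.32 = 13.425.

13.4 days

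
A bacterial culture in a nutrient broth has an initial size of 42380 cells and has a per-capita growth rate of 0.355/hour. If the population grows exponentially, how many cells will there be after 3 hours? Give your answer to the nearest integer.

122938 cells

N(t) = N₀·e^(rt) = 42380 × e^(0.355×3) = 42380 × e^1.065.
e^1.065 ≈ 2.9008, so N ≈ 42380 × 2.9008 = 122938.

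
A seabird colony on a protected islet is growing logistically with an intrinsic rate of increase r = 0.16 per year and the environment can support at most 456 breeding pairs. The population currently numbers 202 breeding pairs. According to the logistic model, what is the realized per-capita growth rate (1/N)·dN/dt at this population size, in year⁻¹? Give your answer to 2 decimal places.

(1/N)·dN/dt = r(1 − N/K) = 0.16 × (1 − 202/456).
= 0.16 × 0.55702 = 0.089123.

0.09 per year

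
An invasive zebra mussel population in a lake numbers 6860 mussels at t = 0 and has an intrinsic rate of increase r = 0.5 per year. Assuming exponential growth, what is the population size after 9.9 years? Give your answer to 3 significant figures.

968000 mussels

N(t) = N₀·e^(rt) = 6860 × e^(0.5×9.9) = 6860 × e^4.95.
e^4.95 ≈ 141.17, so N ≈ 6860 × 141.17 = 968460.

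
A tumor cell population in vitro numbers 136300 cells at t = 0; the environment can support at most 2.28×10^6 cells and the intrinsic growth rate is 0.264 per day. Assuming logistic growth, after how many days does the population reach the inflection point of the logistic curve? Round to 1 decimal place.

Logistic growth is fastest at N = K/2 = 1.14×10^6.
A = (K − N₀)/N₀ = 15.728. Set K/(1 + A·e^(−rt)) = K/2 → A·e^(−rt) = 1.
e^(−0.264t) = 1/15.728 = 0.0635817, so t = ln(15.728)/0.264 = 2.7554/0.264 = 10.437.

10.4 days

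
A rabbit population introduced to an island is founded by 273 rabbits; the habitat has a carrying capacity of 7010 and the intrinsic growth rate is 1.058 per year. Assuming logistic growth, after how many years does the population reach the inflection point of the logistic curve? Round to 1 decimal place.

Logistic growth is fastest at N = K/2 = 3505.
A = (K − N₀)/N₀ = 24.678. Set K/(1 + A·e^(−rt)) = K/2 → A·e^(−rt) = 1.
e^(−1.058t) = 1/24.678 = 0.0405225, so t = ln(24.678)/1.058 = 3.2059/1.058 = 3.0301.

3.0 years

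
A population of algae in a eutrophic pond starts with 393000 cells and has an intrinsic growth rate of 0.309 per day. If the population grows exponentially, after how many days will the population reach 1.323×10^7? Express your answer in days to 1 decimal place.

11.4 days

Set N₀·e^(rt) = 1.323×10^7: e^(0.309·t) = 1.323×10^7/393000 = 33.664.
0.309·t = ln(33.664) = 3.5164, so t = 3.5164/0.309 = 11.38.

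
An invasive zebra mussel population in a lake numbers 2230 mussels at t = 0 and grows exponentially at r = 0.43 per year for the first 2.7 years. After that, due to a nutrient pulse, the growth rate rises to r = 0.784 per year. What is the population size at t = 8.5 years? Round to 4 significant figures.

672000 mussels

Phase 1: N(2.7) = 2230·e^(0.43×2.7) = 2230·e^1.161 = 7120.67.
Phase 2 runs for 8.5 − 2.7 = 5.8 years at r = 0.784.
N(8.5) = 7120.67·e^(0.784×5.8) = 7120.67·e^4.547 = 671962.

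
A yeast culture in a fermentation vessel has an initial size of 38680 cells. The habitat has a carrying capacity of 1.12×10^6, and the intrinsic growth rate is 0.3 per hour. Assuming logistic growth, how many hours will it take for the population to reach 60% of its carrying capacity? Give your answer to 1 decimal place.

A = (K − N₀)/N₀ = (1.12×10^6 − 38680)/38680 = 27.956.
Solve 1.12×10^6/(1 + 27.956·e^(−0.3t)) = 672000: 1 + 27.956·e^(−0.3t) = 1.6667, so e^(−0.3t) = 0.0238474.
−0.3·t = ln(0.0238474) = -3.7361, so t = 3.7361/0.3 = 12.454.

12.5 hours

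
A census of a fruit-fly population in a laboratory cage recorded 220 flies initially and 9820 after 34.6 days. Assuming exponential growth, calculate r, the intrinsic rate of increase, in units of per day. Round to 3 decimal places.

From N(t) = N₀·e^(rt): e^(r·34.6) = 9820/220 = 44.636.
r·34.6 = ln(44.636) = 3.7985, so r = 3.7985/34.6 = 0.10978.

0.110 per day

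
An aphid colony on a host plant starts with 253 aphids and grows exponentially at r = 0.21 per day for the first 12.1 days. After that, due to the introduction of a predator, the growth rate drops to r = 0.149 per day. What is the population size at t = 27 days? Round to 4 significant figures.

Phase 1: N(12.1) = 253·e^(0.21×12.1) = 253·e^2.541 = 3211.17.
Phase 2 runs for 27 − 12.1 = 14.9 days at r = 0.149.
N(27) = 3211.17·e^(0.149×14.9) = 3211.17·e^2.22 = 29569.2.

29570 aphids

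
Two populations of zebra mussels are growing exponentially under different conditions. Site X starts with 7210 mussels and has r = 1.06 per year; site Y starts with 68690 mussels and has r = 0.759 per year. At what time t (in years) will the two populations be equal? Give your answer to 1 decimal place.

Set 7210·e^(1.06t) = 68690·e^(0.759t).
e^((1.06 − 0.759)t) = 68690/7210 → e^(0.301·t) = 9.527.
0.301·t = ln(9.527) = 2.2541, so t = 2.2541/0.301 = 7.4888.

7.5 years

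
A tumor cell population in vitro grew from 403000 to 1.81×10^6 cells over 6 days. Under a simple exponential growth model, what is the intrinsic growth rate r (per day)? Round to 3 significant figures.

0.250 per day

From N(t) = N₀·e^(rt): e^(r·6) = 1.81×10^6/403000 = 4.4913.
r·6 = ln(4.4913) = 1.5021, so r = 1.5021/6 = 0.25036.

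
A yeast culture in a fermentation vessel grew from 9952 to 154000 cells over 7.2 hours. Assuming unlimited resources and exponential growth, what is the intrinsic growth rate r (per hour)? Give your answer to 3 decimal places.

0.380 per hour

From N(t) = N₀·e^(rt): e^(r·7.2) = 154000/9952 = 15.474.
r·7.2 = ln(15.474) = 2.7392, so r = 2.7392/7.2 = 0.38044.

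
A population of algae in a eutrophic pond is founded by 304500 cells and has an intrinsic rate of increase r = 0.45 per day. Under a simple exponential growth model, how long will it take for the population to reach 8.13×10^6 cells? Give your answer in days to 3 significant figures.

Set N₀·e^(rt) = 8.13×10^6: e^(0.45·t) = 8.13×10^6/304500 = 26.7.
0.45·t = ln(26.7) = 3.2846, so t = 3.2846/0.45 = 7.2992.

7.30 days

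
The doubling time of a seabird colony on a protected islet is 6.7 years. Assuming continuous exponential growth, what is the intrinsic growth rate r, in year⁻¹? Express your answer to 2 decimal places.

r = ln(2)/t_d = 0.6931/6.7 = 0.10345.

0.10 per year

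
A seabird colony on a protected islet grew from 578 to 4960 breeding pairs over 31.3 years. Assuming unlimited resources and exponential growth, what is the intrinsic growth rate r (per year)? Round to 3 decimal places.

From N(t) = N₀·e^(rt): e^(r·31.3) = 4960/578 = 8.5813.
r·31.3 = ln(8.5813) = 2.1496, so r = 2.1496/31.3 = 0.068677.

0.069 per year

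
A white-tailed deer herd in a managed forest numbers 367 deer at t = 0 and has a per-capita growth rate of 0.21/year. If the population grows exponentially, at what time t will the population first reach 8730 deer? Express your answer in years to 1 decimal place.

15.1 years

Set N₀·e^(rt) = 8730: e^(0.21·t) = 8730/367 = 23.787.
0.21·t = ln(23.787) = 3.1692, so t = 3.1692/0.21 = 15.091.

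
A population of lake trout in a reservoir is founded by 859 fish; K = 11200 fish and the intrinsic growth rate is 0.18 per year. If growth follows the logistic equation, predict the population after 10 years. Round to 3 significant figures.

A = (K − N₀)/N₀ = (11200 − 859)/859 = 12.038.
N(t) = K/(1 + A·e^(−rt)) = 11200/(1 + 12.038×e^(−0.18×10)).
e^(−1.8) = 0.1653; denominator = 1 + 12.038×0.1653 = 2.9899.
N = 11200/2.9899 = 3745.9.

3750 fish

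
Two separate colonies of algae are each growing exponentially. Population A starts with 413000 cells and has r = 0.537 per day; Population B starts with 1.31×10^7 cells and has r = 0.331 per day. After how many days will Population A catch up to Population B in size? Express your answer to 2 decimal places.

16.78 days

Set 413000·e^(0.537t) = 1.31×10^7·e^(0.331t).
e^((0.537 − 0.331)t) = 1.31×10^7/413000 → e^(0.206·t) = 31.719.
0.206·t = ln(31.719) = 3.4569, so t = 3.4569/0.206 = 16.781.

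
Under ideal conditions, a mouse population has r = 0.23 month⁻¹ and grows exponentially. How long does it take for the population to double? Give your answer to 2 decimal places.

Doubling time t_d = ln(2)/r = 0.6931/0.23 = 3.0137.

3.01 months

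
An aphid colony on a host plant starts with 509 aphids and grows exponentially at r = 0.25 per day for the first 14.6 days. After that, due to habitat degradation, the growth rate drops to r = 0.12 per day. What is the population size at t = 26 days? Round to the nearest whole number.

Phase 1: N(14.6) = 509·e^(0.25×14.6) = 509·e^3.65 = 19583.6.
Phase 2 runs for 26 − 14.6 = 11.4 days at r = 0.12.
N(26) = 19583.6·e^(0.12×11.4) = 19583.6·e^1.368 = 76914.4.

76914 aphids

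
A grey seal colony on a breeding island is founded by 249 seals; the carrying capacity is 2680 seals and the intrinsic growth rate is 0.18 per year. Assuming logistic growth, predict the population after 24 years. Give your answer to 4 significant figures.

A = (K − N₀)/N₀ = (2680 − 249)/249 = 9.7631.
N(t) = K/(1 + A·e^(−rt)) = 2680/(1 + 9.7631×e^(−0.18×24)).
e^(−4.32) = 0.0133; denominator = 1 + 9.7631×0.0133 = 1.1298.
N = 2680/1.1298 = 2372.

2372 seals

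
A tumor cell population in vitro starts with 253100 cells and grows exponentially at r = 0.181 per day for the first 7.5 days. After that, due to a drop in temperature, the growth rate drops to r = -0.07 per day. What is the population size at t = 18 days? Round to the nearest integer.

Phase 1: N(7.5) = 253100·e^(0.181×7.5) = 253100·e^1.357 = 983664.
Phase 2 runs for 18 − 7.5 = 10.5 days at r = -0.07.
N(18) = 983664·e^(-0.07×10.5) = 983664·e^-0.735 = 471672.

471672 cells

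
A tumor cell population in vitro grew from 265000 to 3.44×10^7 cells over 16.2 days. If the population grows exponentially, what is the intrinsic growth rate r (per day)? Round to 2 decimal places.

From N(t) = N₀·e^(rt): e^(r·16.2) = 3.44×10^7/265000 = 129.81.
r·16.2 = ln(129.81) = 4.8661, so r = 4.8661/16.2 = 0.30038.

0.30 per day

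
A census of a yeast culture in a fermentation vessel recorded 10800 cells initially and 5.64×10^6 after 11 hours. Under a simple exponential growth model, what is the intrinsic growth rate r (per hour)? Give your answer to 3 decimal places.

From N(t) = N₀·e^(rt): e^(r·11) = 5.64×10^6/10800 = 522.22.
r·11 = ln(522.22) = 6.2581, so r = 6.2581/11 = 0.56892.

0.569 per hour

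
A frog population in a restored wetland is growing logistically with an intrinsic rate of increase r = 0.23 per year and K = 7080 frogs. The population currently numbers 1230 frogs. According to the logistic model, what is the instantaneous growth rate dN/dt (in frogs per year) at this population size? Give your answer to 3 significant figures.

234 frogs per year

dN/dt = rN(1 − N/K) = 0.23 × 1230 × (1 − 1230/7080).
1 − 1230/7080 = 0.82627; dN/dt = 0.23 × 1230 × 0.82627 = 233.75.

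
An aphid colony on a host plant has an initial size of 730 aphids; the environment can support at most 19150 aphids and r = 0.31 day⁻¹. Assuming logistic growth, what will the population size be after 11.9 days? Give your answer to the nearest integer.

A = (K − N₀)/N₀ = (19150 − 730)/730 = 25.233.
N(t) = K/(1 + A·e^(−rt)) = 19150/(1 + 25.233×e^(−0.31×11.9)).
e^(−3.689) = 0.024997; denominator = 1 + 25.233×0.024997 = 1.6307.
N = 19150/1.6307 = 11743.1.

11743 aphids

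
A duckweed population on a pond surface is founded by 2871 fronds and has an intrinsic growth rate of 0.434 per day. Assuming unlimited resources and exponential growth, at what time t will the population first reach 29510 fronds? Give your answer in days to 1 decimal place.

5.4 days

Set N₀·e^(rt) = 29510: e^(0.434·t) = 29510/2871 = 10.279.
0.434·t = ln(10.279) = 2.3301, so t = 2.3301/0.434 = 5.3688.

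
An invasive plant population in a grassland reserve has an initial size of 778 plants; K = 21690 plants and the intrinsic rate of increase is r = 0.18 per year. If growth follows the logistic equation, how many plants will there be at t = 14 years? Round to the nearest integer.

6858 plants

A = (K − N₀)/N₀ = (21690 − 778)/778 = 26.879.
N(t) = K/(1 + A·e^(−rt)) = 21690/(1 + 26.879×e^(−0.18×14)).
e^(−2.52) = 0.08046; denominator = 1 + 26.879×0.08046 = 3.1627.
N = 21690/3.1627 = 6858.09.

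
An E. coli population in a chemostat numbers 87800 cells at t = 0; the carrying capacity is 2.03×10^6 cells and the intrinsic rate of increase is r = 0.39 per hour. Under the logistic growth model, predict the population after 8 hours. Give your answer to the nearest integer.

1026918 cells

A = (K − N₀)/N₀ = (2.03×10^6 − 87800)/87800 = 22.121.
N(t) = K/(1 + A·e^(−rt)) = 2.03×10^6/(1 + 22.121×e^(−0.39×8)).
e^(−3.12) = 0.044157; denominator = 1 + 22.121×0.044157 = 1.9768.
N = 2.03×10^6/1.9768 = 1.026918×10^6.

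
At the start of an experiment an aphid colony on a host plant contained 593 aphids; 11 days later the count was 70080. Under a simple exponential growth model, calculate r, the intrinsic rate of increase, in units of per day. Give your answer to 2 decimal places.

0.43 per day

From N(t) = N₀·e^(rt): e^(r·11) = 70080/593 = 118.18.
r·11 = ln(118.18) = 4.7722, so r = 4.7722/11 = 0.43384.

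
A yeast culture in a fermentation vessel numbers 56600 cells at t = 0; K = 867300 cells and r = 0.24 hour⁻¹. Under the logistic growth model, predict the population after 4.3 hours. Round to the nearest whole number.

142103 cells

A = (K − N₀)/N₀ = (867300 − 56600)/56600 = 14.323.
N(t) = K/(1 + A·e^(−rt)) = 867300/(1 + 14.323×e^(−0.24×4.3)).
e^(−1.032) = 0.35629; denominator = 1 + 14.323×0.35629 = 6.1033.
N = 867300/6.1033 = 142103.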